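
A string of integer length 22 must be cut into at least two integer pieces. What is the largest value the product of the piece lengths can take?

Fill f[k] for k=2..22: at each k try every first piece i and multiply by the better of (k−i) uncut or f[k−i].
f[2] = 1·max(1,0) = 1·1 = 1
f[3] = 1·max(2,1) = 1·2 = 2
f[4] = 2·max(2,1) = 2·2 = 4
f[5] = 2·max(3,2) = 2·3 = 6
f[6] = 3·max(3,2) = 3·3 = 9
f[7] = 2·max(5,6) = 2·6 = 12
f[8] = 2·max(6,9) = 2·9 = 18
f[9] = 3·max(6,9) = 3·9 = 27
f[10] = 2·max(8,18) = 2·18 = 36
f[11] = 2·max(9,27) = 2·27 = 54
f[12] = 3·max(9,27) = 3·27 = 81
f[13] = 2·max(11,54) = 2·54 = 108
f[14] = 2·max(12,81) = 2·81 = 162
f[15] = 3·max(12,81) = 3·81 = 243
f[16] = 2·max(14,162) = 2·162 = 324
f[17] = 2·max(15,243) = 2·243 = 486
f[18] = 3·max(15,243) = 3·243 = 729
f[19] = 2·max(17,486) = 2·486 = 972
f[20] = 2·max(18,729) = 2·729 = 1458
f[21] = 3·max(18,729) = 3·729 = 2187
f[22] = 2·max(20,1458) = 2·1458 = 2916
One optimal split: 3 + 3 + 3 + 3 + 3 + 3 + 2 + 2; product 3·3·3·3·3·3·2·2 = 2916.

2916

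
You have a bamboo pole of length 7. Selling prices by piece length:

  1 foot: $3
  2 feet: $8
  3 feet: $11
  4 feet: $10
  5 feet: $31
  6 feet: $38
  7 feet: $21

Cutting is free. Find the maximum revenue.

Build R[k] bottom-up: R[k] = max over allowed piece i of (p[i] + R[k−i]).
R[1] = 3
R[2] = 8
R[3] = 11  (first piece 1, then R[2]=8)
R[4] = 16  (first piece 2, then R[2]=8)
R[5] = 31
R[6] = 38
R[7] = 41  (first piece 1, then R[6]=38)
One optimal cutting: 6 + 1 → $38 + $3 = $41.

41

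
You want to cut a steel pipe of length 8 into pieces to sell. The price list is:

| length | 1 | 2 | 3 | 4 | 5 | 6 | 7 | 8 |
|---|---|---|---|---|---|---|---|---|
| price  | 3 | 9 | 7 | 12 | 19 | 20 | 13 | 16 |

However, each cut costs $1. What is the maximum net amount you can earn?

33

Consider every possible first cut. v[k] is the best of p[i]+v[k−i] over all sellable i≤k, charging 1 whenever i<k.
v[1] = 3
v[2] = max(3+3-1, 9+0) = 9
v[3] = max(3+9-1, 9+3-1, 7+0) = 11
v[4] = max(3+11-1, 9+9-1, 7+3-1, 12+0) = 17
v[5] = max(3+17-1, 9+11-1, 7+9-1, 12+3-1, 19+0) = 19
v[6] = max(3+19-1, 9+17-1, 7+11-1, 12+9-1, 19+3-1, 20+0) = 25
v[7] = max(3+25-1, 9+19-1, 7+17-1, …, 20+3-1, 13+0) = 27
v[8] = max(3+27-1, 9+25-1, 7+19-1, …, 13+3-1, 16+0) = 33
One optimal plan: pieces 2 + 2 + 2 + 2 (3 cuts) → $36 − $3 = $33.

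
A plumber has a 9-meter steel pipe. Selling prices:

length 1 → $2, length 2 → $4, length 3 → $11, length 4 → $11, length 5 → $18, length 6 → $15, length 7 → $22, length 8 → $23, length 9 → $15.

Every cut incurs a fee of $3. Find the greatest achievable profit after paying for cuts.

27

Let net[k] be the best obtainable value from length k. For each k, try every first piece i and keep the best of price[i] + net[k−i] minus the 3 cut fee when i<k.
net[1] = 2
net[2] = max(2+2-3, 4+0) = 4
net[3] = max(2+4-3, 4+2-3, 11+0) = 11
net[4] = max(2+11-3, 4+4-3, 11+2-3, 11+0) = 11
net[5] = max(2+11-3, 4+11-3, 11+4-3, 11+2-3, 18+0) = 18
net[6] = max(2+18-3, 4+11-3, 11+11-3, 11+4-3, 18+2-3, 15+0) = 19
net[7] = max(2+19-3, 4+18-3, 11+11-3, …, 15+2-3, 22+0) = 22
net[8] = max(2+22-3, 4+19-3, 11+18-3, …, 22+2-3, 23+0) = 26
net[9] = max(2+26-3, 4+22-3, 11+19-3, …, 23+2-3, 15+0) = 27
One optimal plan: pieces 3 + 3 + 3 (2 cuts) → $33 − $6 = $27.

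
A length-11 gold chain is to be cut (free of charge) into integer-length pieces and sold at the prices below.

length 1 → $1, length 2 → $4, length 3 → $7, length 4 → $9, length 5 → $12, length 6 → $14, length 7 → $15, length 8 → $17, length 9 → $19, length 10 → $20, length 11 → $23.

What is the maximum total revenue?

26

Consider every possible first cut. v[k] is the best of p[i]+v[k−i] over all sellable i≤k.
v[1] = 1
v[2] = 4
v[3] = 7
v[4] = 9
v[5] = 12
v[6] = 14  (first piece 3, then v[3]=7)
v[7] = 16  (first piece 2, then v[5]=12)
v[8] = 19  (first piece 3, then v[5]=12)
v[9] = 21  (first piece 3, then v[6]=14)
v[10] = 24  (first piece 5, then v[5]=12)
v[11] = 26  (first piece 3, then v[8]=19)
One optimal cutting: 5 + 3 + 3 → $12 + $7 + $7 = $26.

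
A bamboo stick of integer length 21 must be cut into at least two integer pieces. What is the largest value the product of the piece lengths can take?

2187

Define P[k] = max over 1≤i<k of i · max(k−i, P[k−i]); the inner max lets the remainder stay uncut if that's better.
Small cases: P[2]=1, P[3]=2, P[4]=4, P[5]=6, P[6]=9, P[7]=12, P[8]=18, P[9]=27, P[10]=36, P[11]=54, P[12]=81, P[13]=108, P[14]=162.
P[15] = 3×max(12,81) = 3×81 = 243
P[16] = 2×max(14,162) = 2×162 = 324
P[17] = 2×max(15,243) = 2×243 = 486
P[18] = 3×max(15,243) = 3×243 = 729
P[19] = 2×max(17,486) = 2×486 = 972
P[20] = 2×max(18,729) = 2×729 = 1458
P[21] = 3×max(18,729) = 3×729 = 2187
One optimal split: 3 + 3 + 3 + 3 + 3 + 3 + 3; product 3×3×3×3×3×3×3 = 2187.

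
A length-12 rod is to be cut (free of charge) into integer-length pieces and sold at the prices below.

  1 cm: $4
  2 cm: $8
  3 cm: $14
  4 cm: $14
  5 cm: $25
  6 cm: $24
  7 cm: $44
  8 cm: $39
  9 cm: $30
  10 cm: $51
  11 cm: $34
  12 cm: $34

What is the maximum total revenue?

69

Let best[k] be the best obtainable value from length k. For each k, try every first piece i and keep the best of price[i] + best[k−i].
best[1] = 4
best[2] = max(4+4, 8+0) = 8
best[3] = max(4+8, 8+4, 14+0) = 14
best[4] = max(4+14, 8+8, 14+4, 14+0) = 18
best[5] = max(4+18, 8+14, 14+8, 14+4, 25+0) = 25
best[6] = max(4+25, 8+18, 14+14, 14+8, 25+4, 24+0) = 29
best[7] = max(4+29, 8+25, 14+18, …, 24+4, 44+0) = 44
best[8] = max(4+44, 8+29, 14+25, …, 44+4, 39+0) = 48
best[9] = max(4+48, 8+44, 14+29, …, 39+4, 30+0) = 52
best[10] = max(4+52, 8+48, 14+44, …, 30+4, 51+0) = 58
best[11] = max(4+58, 8+52, 14+48, …, 51+4, 34+0) = 62
best[12] = max(4+62, 8+58, 14+52, …, 34+4, 34+0) = 69
One optimal cutting: 7 + 5 → $44 + $25 = $69.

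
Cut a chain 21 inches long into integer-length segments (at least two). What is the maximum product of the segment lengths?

2187

Define P[k] = max over 1≤i<k of i · max(k−i, P[k−i]); the inner max lets the remainder stay uncut if that's better.
Small cases: P[2]=1, P[3]=2, P[4]=4, P[5]=6, P[6]=9, P[7]=12, P[8]=18, P[9]=27, P[10]=36, P[11]=54, P[12]=81, P[13]=108, P[14]=162.
P[15] = 3·max(12,81) = 3·81 = 243
P[16] = 2·max(14,162) = 2·162 = 324
P[17] = 2·max(15,243) = 2·243 = 486
P[18] = 3·max(15,243) = 3·243 = 729
P[19] = 2·max(17,486) = 2·486 = 972
P[20] = 2·max(18,729) = 2·729 = 1458
P[21] = 3·max(18,729) = 3·729 = 2187
One optimal split: 3 + 3 + 3 + 3 + 3 + 3 + 3; product 3·3·3·3·3·3·3 = 2187.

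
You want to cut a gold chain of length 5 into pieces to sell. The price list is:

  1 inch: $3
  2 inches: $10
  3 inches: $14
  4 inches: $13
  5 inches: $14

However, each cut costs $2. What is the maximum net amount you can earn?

22

Build net[k] bottom-up: net[k] = max over allowed piece i of (p[i] + net[k−i]) − 2 per cut.
net[1] = 3
net[2] = 10
net[3] = 14
net[4] = 18  (first piece 2, then net[2]=10)
net[5] = 22  (first piece 2, then net[3]=14)
One optimal plan: pieces 3 + 2 (1 cut) → $24 − $2 = $22.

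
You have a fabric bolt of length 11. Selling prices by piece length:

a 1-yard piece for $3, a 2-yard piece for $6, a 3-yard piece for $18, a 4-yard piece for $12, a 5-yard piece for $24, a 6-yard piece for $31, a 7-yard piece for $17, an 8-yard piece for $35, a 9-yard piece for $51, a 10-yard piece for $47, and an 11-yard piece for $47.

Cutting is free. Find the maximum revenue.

Let best[k] be the best obtainable value from length k. For each k, try every first piece i and keep the best of price[i] + best[k−i].
best[1] = 3
best[2] = max(3+3, 6+0) = 6
best[3] = max(3+6, 6+3, 18+0) = 18
best[4] = max(3+18, 6+6, 18+3, 12+0) = 21
best[5] = max(3+21, 6+18, 18+6, 12+3, 24+0) = 24
best[6] = max(3+24, 6+21, 18+18, 12+6, 24+3, 31+0) = 36
best[7] = max(3+36, 6+24, 18+21, …, 31+3, 17+0) = 39
best[8] = max(3+39, 6+36, 18+24, …, 17+3, 35+0) = 42
best[9] = max(3+42, 6+39, 18+36, …, 35+3, 51+0) = 54
best[10] = max(3+54, 6+42, 18+39, …, 51+3, 47+0) = 57
best[11] = max(3+57, 6+54, 18+42, …, 47+3, 47+0) = 60
One optimal cutting: 3 + 3 + 3 + 1 + 1 → $18 + $18 + $18 + $3 + $3 = $60.

60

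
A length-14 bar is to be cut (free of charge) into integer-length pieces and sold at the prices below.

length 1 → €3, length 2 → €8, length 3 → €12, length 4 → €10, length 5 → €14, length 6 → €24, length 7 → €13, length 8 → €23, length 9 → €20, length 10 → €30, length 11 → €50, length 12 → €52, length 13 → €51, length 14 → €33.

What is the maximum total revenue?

Build r[k] bottom-up: r[k] = max over allowed piece i of (p[i] + r[k−i]).
r[1] = 3
r[2] = 8
r[3] = 12
r[4] = 16  (first piece 2, then r[2]=8)
r[5] = 20  (first piece 2, then r[3]=12)
r[6] = 24  (first piece 2, then r[4]=16)
r[7] = 28  (first piece 2, then r[5]=20)
r[8] = 32  (first piece 2, then r[6]=24)
r[9] = 36  (first piece 2, then r[7]=28)
r[10] = 40  (first piece 2, then r[8]=32)
r[11] = 50
r[12] = 53  (first piece 1, then r[11]=50)
r[13] = 58  (first piece 2, then r[11]=50)
r[14] = 62  (first piece 3, then r[11]=50)
One optimal cutting: 11 + 3 → €50 + €12 = €62.

62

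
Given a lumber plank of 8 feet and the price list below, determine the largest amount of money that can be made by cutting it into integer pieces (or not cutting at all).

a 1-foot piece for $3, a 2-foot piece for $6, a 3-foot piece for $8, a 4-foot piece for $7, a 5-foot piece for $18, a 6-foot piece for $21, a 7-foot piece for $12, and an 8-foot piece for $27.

Build R[k] bottom-up: R[k] = max over allowed piece i of (p[i] + R[k−i]).
R[1] = 3
R[2] = 6  (first piece 1, then R[1]=3)
R[3] = 9  (first piece 1, then R[2]=6)
R[4] = 12  (first piece 1, then R[3]=9)
R[5] = 18
R[6] = 21  (first piece 1, then R[5]=18)
R[7] = 24  (first piece 1, then R[6]=21)
R[8] = 27  (first piece 1, then R[7]=24)
One optimal cutting: 5 + 1 + 1 + 1 → $18 + $3 + $3 + $3 = $27.

27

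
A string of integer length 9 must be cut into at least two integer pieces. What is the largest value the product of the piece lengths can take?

Let f[k] be the best product for length k (with at least one cut). For each first piece i, the rest contributes max(k−i, f[k−i]).
f[2] = 1*max(1,0) = 1*1 = 1
f[3] = 1*max(2,1) = 1*2 = 2
f[4] = 2*max(2,1) = 2*2 = 4
f[5] = 2*max(3,2) = 2*3 = 6
f[6] = 3*max(3,2) = 3*3 = 9
f[7] = 2*max(5,6) = 2*6 = 12
f[8] = 2*max(6,9) = 2*9 = 18
f[9] = 3*max(6,9) = 3*9 = 27
One optimal split: 3 + 3 + 3; product 3*3*3 = 27.

27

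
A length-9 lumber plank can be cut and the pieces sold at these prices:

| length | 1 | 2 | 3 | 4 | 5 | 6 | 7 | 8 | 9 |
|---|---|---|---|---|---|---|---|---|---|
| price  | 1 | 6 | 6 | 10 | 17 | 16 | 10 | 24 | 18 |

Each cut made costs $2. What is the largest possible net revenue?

25

Consider every possible first cut. net[k] is the best of p[i]+net[k−i] over all sellable i≤k, charging 2 whenever i<k.
net[1] = 1
net[2] = max(1+1-2, 6+0) = 6
net[3] = max(1+6-2, 6+1-2, 6+0) = 6
net[4] = max(1+6-2, 6+6-2, 6+1-2, 10+0) = 10
net[5] = max(1+10-2, 6+6-2, 6+6-2, 10+1-2, 17+0) = 17
net[6] = max(1+17-2, 6+10-2, 6+6-2, 10+6-2, 17+1-2, 16+0) = 16
net[7] = max(1+16-2, 6+17-2, 6+10-2, …, 16+1-2, 10+0) = 21
net[8] = max(1+21-2, 6+16-2, 6+17-2, …, 10+1-2, 24+0) = 24
net[9] = max(1+24-2, 6+21-2, 6+16-2, …, 24+1-2, 18+0) = 25
One optimal plan: pieces 5 + 2 + 2 (2 cuts) → $29 − $4 = $25.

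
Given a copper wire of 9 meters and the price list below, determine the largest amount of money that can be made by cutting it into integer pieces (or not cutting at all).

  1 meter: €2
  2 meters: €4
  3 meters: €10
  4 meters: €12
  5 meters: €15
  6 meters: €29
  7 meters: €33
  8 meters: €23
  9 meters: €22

39

Let r[k] be the best obtainable value from length k. For each k, try every first piece i and keep the best of price[i] + r[k−i].
r[1] = 2
r[2] = 4  (first piece 1, then r[1]=2)
r[3] = 10
r[4] = 12  (first piece 1, then r[3]=10)
r[5] = 15
r[6] = 29
r[7] = 33
r[8] = 35  (first piece 1, then r[7]=33)
r[9] = 39  (first piece 3, then r[6]=29)
One optimal cutting: 6 + 3 → €29 + €10 = €39.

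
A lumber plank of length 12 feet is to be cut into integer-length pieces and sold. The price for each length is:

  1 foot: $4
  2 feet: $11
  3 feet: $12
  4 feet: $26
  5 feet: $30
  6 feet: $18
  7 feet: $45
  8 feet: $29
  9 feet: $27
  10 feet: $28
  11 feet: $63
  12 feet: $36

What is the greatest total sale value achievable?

78

Consider every possible first cut. v[k] is the best of p[i]+v[k−i] over all sellable i≤k.
v[1] = 4
v[2] = max(4+4, 11+0) = 11
v[3] = max(4+11, 11+4, 12+0) = 15
v[4] = max(4+15, 11+11, 12+4, 26+0) = 26
v[5] = max(4+26, 11+15, 12+11, 26+4, 30+0) = 30
v[6] = max(4+30, 11+26, 12+15, 26+11, 30+4, 18+0) = 37
v[7] = max(4+37, 11+30, 12+26, …, 18+4, 45+0) = 45
v[8] = max(4+45, 11+37, 12+30, …, 45+4, 29+0) = 52
v[9] = max(4+52, 11+45, 12+37, …, 29+4, 27+0) = 56
v[10] = max(4+56, 11+52, 12+45, …, 27+4, 28+0) = 63
v[11] = max(4+63, 11+56, 12+52, …, 28+4, 63+0) = 71
v[12] = max(4+71, 11+63, 12+56, …, 63+4, 36+0) = 78
One optimal cutting: 4 + 4 + 4 → $26 + $26 + $26 = $78.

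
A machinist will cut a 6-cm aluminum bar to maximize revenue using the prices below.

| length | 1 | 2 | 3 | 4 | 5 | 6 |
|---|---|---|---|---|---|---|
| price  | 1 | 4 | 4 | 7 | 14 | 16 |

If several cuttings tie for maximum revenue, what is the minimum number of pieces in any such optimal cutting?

Let r[k] be the best obtainable value from length k. For each k, try every first piece i and keep the best of price[i] + r[k−i].
r[1] = 1
r[2] = max(1+1, 4+0) = 4
r[3] = max(1+4, 4+1, 4+0) = 5
r[4] = max(1+5, 4+4, 4+1, 7+0) = 8
r[5] = max(1+8, 4+5, 4+4, 7+1, 14+0) = 14
r[6] = max(1+14, 4+8, 4+5, 7+4, 14+1, 16+0) = 16
Maximum revenue is $16.
Now minimize piece count subject to staying optimal: for each k, pieces[k] = 1 + min over i with p[i]+r[k−i]=r[k] of pieces[k−i].
pieces[3] = 2
pieces[4] = 2
pieces[5] = 1
pieces[6] = 1

1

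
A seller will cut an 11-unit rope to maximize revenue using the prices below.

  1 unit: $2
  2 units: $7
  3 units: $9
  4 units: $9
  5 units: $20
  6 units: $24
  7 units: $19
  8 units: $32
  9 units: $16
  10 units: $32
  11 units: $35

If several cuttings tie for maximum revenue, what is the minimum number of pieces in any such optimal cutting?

Let r[k] be the best obtainable value from length k. For each k, try every first piece i and keep the best of price[i] + r[k−i].
r[1] = 2
r[2] = 7
r[3] = 9  (first piece 1, then r[2]=7)
r[4] = 14  (first piece 2, then r[2]=7)
r[5] = 20
r[6] = 24
r[7] = 27  (first piece 2, then r[5]=20)
r[8] = 32
r[9] = 34  (first piece 1, then r[8]=32)
r[10] = 40  (first piece 5, then r[5]=20)
r[11] = 44  (first piece 5, then r[6]=24)
Maximum revenue is $44.
Now minimize piece count subject to staying optimal: for each k, pieces[k] = 1 + min over i with p[i]+r[k−i]=r[k] of pieces[k−i].
pieces[8] = 1
pieces[9] = 2
pieces[10] = 2
pieces[11] = 2

2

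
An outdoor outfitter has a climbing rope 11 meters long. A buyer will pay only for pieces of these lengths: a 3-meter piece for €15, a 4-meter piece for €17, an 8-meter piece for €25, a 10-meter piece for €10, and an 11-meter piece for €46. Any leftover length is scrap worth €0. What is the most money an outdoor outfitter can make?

49

Build r[k] bottom-up: r[k] = max over allowed piece i of (p[i] + r[k−i]).
r[1] = 0
r[2] = 0
r[3] = 15
r[4] = max(15+0, 17+0) = 17
r[5] = max(15+0, 17+0) = 17
r[6] = max(15+15, 17+0) = 30
r[7] = max(15+17, 17+15) = 32
r[8] = max(15+17, 17+17, 25+0) = 34
r[9] = max(15+30, 17+17, 25+0) = 45
r[10] = max(15+32, 17+30, 25+0, 10+0) = 47
r[11] = max(15+34, 17+32, 25+15, 10+0, 46+0) = 49
One optimal cutting: 4 + 4 + 3 → €49.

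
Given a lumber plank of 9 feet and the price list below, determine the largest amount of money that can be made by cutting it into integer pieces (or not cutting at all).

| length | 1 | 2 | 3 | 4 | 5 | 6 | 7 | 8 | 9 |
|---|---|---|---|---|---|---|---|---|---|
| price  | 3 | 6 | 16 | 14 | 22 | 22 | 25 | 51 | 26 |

Let R[k] be the best obtainable value from length k. For each k, try every first piece i and keep the best of price[i] + R[k−i].
R[1] = 3
R[2] = max(3+3, 6+0) = 6
R[3] = max(3+6, 6+3, 16+0) = 16
R[4] = max(3+16, 6+6, 16+3, 14+0) = 19
R[5] = max(3+19, 6+16, 16+6, 14+3, 22+0) = 22
R[6] = max(3+22, 6+19, 16+16, 14+6, 22+3, 22+0) = 32
R[7] = max(3+32, 6+22, 16+19, …, 22+3, 25+0) = 35
R[8] = max(3+35, 6+32, 16+22, …, 25+3, 51+0) = 51
R[9] = max(3+51, 6+35, 16+32, …, 51+3, 26+0) = 54
One optimal cutting: 8 + 1 → $51 + $3 = $54.

54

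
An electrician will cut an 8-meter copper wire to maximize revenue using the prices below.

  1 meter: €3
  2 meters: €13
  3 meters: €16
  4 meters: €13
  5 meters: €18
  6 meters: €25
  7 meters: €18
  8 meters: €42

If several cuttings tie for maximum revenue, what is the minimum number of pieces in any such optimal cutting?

Build r[k] bottom-up: r[k] = max over allowed piece i of (p[i] + r[k−i]).
r[1] = 3
r[2] = max(3+3, 13+0) = 13
r[3] = max(3+13, 13+3, 16+0) = 16
r[4] = max(3+16, 13+13, 16+3, 13+0) = 26
r[5] = max(3+26, 13+16, 16+13, 13+3, 18+0) = 29
r[6] = max(3+29, 13+26, 16+16, 13+13, 18+3, 25+0) = 39
r[7] = max(3+39, 13+29, 16+26, …, 25+3, 18+0) = 42
r[8] = max(3+42, 13+39, 16+29, …, 18+3, 42+0) = 52
Maximum revenue is €52.
Now minimize piece count subject to staying optimal: for each k, pieces[k] = 1 + min over i with p[i]+r[k−i]=r[k] of pieces[k−i].
pieces[5] = 2
pieces[6] = 3
pieces[7] = 3
pieces[8] = 4

4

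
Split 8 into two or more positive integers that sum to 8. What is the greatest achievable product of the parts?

18

Define P[k] = max over 1≤i<k of i · max(k−i, P[k−i]); the inner max lets the remainder stay uncut if that's better.
P[2] = 1·max(1,0) = 1·1 = 1
P[3] = max(1·2, 2·1) = 2
P[4] = max(1·3, 2·2, 3·1) = 4
P[5] = max(1·4, 2·3, 3·2, 4·1) = 6
P[6] = max(1·6, 2·4, 3·3, 4·2, 5·1) = 9
P[7] = max(1·9, 2·6, 3·4, 4·3, 5·2, 6·1) = 12
P[8] = max(1·12, 2·9, 3·6, …, 6·2, 7·1) = 18
One optimal split: 3 + 3 + 2; product 3·3·2 = 18.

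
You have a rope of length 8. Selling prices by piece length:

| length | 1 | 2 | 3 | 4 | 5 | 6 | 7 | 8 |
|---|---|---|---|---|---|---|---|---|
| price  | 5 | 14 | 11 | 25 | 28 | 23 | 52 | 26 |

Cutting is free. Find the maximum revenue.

57

Consider every possible first cut. r[k] is the best of p[i]+r[k−i] over all sellable i≤k.
r[1] = 5
r[2] = 14
r[3] = 19  (first piece 1, then r[2]=14)
r[4] = 28  (first piece 2, then r[2]=14)
r[5] = 33  (first piece 1, then r[4]=28)
r[6] = 42  (first piece 2, then r[4]=28)
r[7] = 52
r[8] = 57  (first piece 1, then r[7]=52)
One optimal cutting: 7 + 1 → $52 + $5 = $57.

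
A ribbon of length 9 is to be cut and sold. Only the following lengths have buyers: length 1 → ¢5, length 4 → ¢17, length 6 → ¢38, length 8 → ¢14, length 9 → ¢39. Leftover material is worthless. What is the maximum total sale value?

Let r[k] be the best obtainable value from length k. For each k, try every first piece i and keep the best of price[i] + r[k−i].
r[1] = 5
r[2] = 10  (first piece 1, then r[1]=5)
r[3] = 15  (first piece 1, then r[2]=10)
r[4] = max(5+15, 17+0) = 20
r[5] = max(5+20, 17+5) = 25
r[6] = max(5+25, 17+10, 38+0) = 38
r[7] = max(5+38, 17+15, 38+5) = 43
r[8] = max(5+43, 17+20, 38+10, 14+0) = 48
r[9] = max(5+48, 17+25, 38+15, 14+5, 39+0) = 53
One optimal cutting: 6 + 1 + 1 + 1 → ¢53.

53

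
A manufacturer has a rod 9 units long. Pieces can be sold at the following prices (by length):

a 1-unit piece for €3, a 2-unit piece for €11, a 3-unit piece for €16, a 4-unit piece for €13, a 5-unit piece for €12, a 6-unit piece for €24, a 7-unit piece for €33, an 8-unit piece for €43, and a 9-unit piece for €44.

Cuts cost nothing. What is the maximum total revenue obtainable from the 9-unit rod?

49

Let R[k] be the best obtainable value from length k. For each k, try every first piece i and keep the best of price[i] + R[k−i].
R[1] = 3
R[2] = max(3+3, 11+0) = 11
R[3] = max(3+11, 11+3, 16+0) = 16
R[4] = max(3+16, 11+11, 16+3, 13+0) = 22
R[5] = max(3+22, 11+16, 16+11, 13+3, 12+0) = 27
R[6] = max(3+27, 11+22, 16+16, 13+11, 12+3, 24+0) = 33
R[7] = max(3+33, 11+27, 16+22, …, 24+3, 33+0) = 38
R[8] = max(3+38, 11+33, 16+27, …, 33+3, 43+0) = 44
R[9] = max(3+44, 11+38, 16+33, …, 43+3, 44+0) = 49
One optimal cutting: 3 + 2 + 2 + 2 → €16 + €11 + €11 + €11 = €49.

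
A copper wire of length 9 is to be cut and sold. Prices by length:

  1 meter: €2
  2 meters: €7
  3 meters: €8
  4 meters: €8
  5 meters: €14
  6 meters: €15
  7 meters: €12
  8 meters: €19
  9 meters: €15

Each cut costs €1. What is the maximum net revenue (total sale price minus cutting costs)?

26

Let v[k] be the best obtainable value from length k. For each k, try every first piece i and keep the best of price[i] + v[k−i] minus the 1 cut fee when i<k.
v[1] = 2
v[2] = max(2+2-1, 7+0) = 7
v[3] = max(2+7-1, 7+2-1, 8+0) = 8
v[4] = max(2+8-1, 7+7-1, 8+2-1, 8+0) = 13
v[5] = max(2+13-1, 7+8-1, 8+7-1, 8+2-1, 14+0) = 14
v[6] = max(2+14-1, 7+13-1, 8+8-1, 8+7-1, 14+2-1, 15+0) = 19
v[7] = max(2+19-1, 7+14-1, 8+13-1, …, 15+2-1, 12+0) = 20
v[8] = max(2+20-1, 7+19-1, 8+14-1, …, 12+2-1, 19+0) = 25
v[9] = max(2+25-1, 7+20-1, 8+19-1, …, 19+2-1, 15+0) = 26
One optimal plan: pieces 2 + 2 + 2 + 2 + 1 (4 cuts) → €30 − €4 = €26.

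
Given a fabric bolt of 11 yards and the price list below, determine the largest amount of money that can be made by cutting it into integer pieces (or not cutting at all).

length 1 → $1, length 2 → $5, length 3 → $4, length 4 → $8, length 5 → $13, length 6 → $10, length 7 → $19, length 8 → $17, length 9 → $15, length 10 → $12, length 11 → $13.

Build R[k] bottom-up: R[k] = max over allowed piece i of (p[i] + R[k−i]).
R[1] = 1
R[2] = 5
R[3] = 6  (first piece 1, then R[2]=5)
R[4] = 10  (first piece 2, then R[2]=5)
R[5] = 13
R[6] = 15  (first piece 2, then R[4]=10)
R[7] = 19
R[8] = 20  (first piece 1, then R[7]=19)
R[9] = 24  (first piece 2, then R[7]=19)
R[10] = 26  (first piece 5, then R[5]=13)
R[11] = 29  (first piece 2, then R[9]=24)
One optimal cutting: 7 + 2 + 2 → $19 + $5 + $5 = $29.

29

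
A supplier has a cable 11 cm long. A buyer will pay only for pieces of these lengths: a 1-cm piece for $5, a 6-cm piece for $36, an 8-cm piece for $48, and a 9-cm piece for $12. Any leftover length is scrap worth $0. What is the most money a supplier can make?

63

Let r[k] be the best obtainable value from length k. For each k, try every first piece i and keep the best of price[i] + r[k−i].
r[1] = 5
r[2] = 10  (first piece 1, then r[1]=5)
r[3] = 15  (first piece 1, then r[2]=10)
r[4] = 20  (first piece 1, then r[3]=15)
r[5] = 25  (first piece 1, then r[4]=20)
r[6] = 36
r[7] = 41  (first piece 1, then r[6]=36)
r[8] = 48
r[9] = 53  (first piece 1, then r[8]=48)
r[10] = 58  (first piece 1, then r[9]=53)
r[11] = 63  (first piece 1, then r[10]=58)
One optimal cutting: 8 + 1 + 1 + 1 → $63.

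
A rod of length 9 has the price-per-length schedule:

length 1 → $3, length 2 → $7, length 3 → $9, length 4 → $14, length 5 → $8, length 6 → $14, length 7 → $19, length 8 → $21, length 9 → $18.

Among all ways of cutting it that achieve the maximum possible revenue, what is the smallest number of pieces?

Build r[k] bottom-up: r[k] = max over allowed piece i of (p[i] + r[k−i]).
r[1] = 3
r[2] = max(3+3, 7+0) = 7
r[3] = max(3+7, 7+3, 9+0) = 10
r[4] = max(3+10, 7+7, 9+3, 14+0) = 14
r[5] = max(3+14, 7+10, 9+7, 14+3, 8+0) = 17
r[6] = max(3+17, 7+14, 9+10, 14+7, 8+3, 14+0) = 21
r[7] = max(3+21, 7+17, 9+14, …, 14+3, 19+0) = 24
r[8] = max(3+24, 7+21, 9+17, …, 19+3, 21+0) = 28
r[9] = max(3+28, 7+24, 9+21, …, 21+3, 18+0) = 31
Maximum revenue is $31.
Now minimize piece count subject to staying optimal: for each k, pieces[k] = 1 + min over i with p[i]+r[k−i]=r[k] of pieces[k−i].
pieces[6] = 2
pieces[7] = 3
pieces[8] = 2
pieces[9] = 3

3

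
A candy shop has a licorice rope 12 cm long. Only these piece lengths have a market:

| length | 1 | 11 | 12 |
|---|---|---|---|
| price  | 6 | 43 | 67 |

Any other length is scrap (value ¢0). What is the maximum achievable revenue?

72

Build r[k] bottom-up: r[k] = max over allowed piece i of (p[i] + r[k−i]).
r[1] = 6
r[2] = 12  (first piece 1, then r[1]=6)
r[3] = 18  (first piece 1, then r[2]=12)
r[4] = 24  (first piece 1, then r[3]=18)
r[5] = 30  (first piece 1, then r[4]=24)
r[6] = 36  (first piece 1, then r[5]=30)
r[7] = 42  (first piece 1, then r[6]=36)
r[8] = 48  (first piece 1, then r[7]=42)
r[9] = 54  (first piece 1, then r[8]=48)
r[10] = 60  (first piece 1, then r[9]=54)
r[11] = 66  (first piece 1, then r[10]=60)
r[12] = 72  (first piece 1, then r[11]=66)
One optimal cutting: 1 + 1 + 1 + 1 + 1 + 1 + 1 + 1 + 1 + 1 + 1 + 1 → ¢72.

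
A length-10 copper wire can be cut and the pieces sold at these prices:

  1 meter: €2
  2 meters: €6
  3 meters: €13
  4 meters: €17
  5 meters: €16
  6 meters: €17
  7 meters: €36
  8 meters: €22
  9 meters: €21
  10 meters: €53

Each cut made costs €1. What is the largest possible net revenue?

Build net[k] bottom-up: net[k] = max over allowed piece i of (p[i] + net[k−i]) − 1 per cut.
net[1] = 2
net[2] = max(2+2-1, 6+0) = 6
net[3] = max(2+6-1, 6+2-1, 13+0) = 13
net[4] = max(2+13-1, 6+6-1, 13+2-1, 17+0) = 17
net[5] = max(2+17-1, 6+13-1, 13+6-1, 17+2-1, 16+0) = 18
net[6] = max(2+18-1, 6+17-1, 13+13-1, 17+6-1, 16+2-1, 17+0) = 25
net[7] = max(2+25-1, 6+18-1, 13+17-1, …, 17+2-1, 36+0) = 36
net[8] = max(2+36-1, 6+25-1, 13+18-1, …, 36+2-1, 22+0) = 37
net[9] = max(2+37-1, 6+36-1, 13+25-1, …, 22+2-1, 21+0) = 41
net[10] = max(2+41-1, 6+37-1, 13+36-1, …, 21+2-1, 53+0) = 53
Best is to make no cuts and sell whole for €53.

53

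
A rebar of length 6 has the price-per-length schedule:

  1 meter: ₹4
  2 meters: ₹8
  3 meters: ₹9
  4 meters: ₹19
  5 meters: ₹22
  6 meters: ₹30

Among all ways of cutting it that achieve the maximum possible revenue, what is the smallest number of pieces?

1

Build r[k] bottom-up: r[k] = max over allowed piece i of (p[i] + r[k−i]).
r[1] = 4
r[2] = max(4+4, 8+0) = 8
r[3] = max(4+8, 8+4, 9+0) = 12
r[4] = max(4+12, 8+8, 9+4, 19+0) = 19
r[5] = max(4+19, 8+12, 9+8, 19+4, 22+0) = 23
r[6] = max(4+23, 8+19, 9+12, 19+8, 22+4, 30+0) = 30
Maximum revenue is ₹30.
Now minimize piece count subject to staying optimal: for each k, pieces[k] = 1 + min over i with p[i]+r[k−i]=r[k] of pieces[k−i].
pieces[3] = 2
pieces[4] = 1
pieces[5] = 2
pieces[6] = 1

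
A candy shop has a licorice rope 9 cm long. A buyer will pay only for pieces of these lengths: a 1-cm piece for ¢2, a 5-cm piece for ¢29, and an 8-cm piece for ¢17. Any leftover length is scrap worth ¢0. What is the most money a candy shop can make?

Build best[k] bottom-up: best[k] = max over allowed piece i of (p[i] + best[k−i]).
best[1] = 2
best[2] = 4  (first piece 1, then best[1]=2)
best[3] = 6  (first piece 1, then best[2]=4)
best[4] = 8  (first piece 1, then best[3]=6)
best[5] = max(2+8, 29+0) = 29
best[6] = max(2+29, 29+2) = 31
best[7] = max(2+31, 29+4) = 33
best[8] = max(2+33, 29+6, 17+0) = 35
best[9] = max(2+35, 29+8, 17+2) = 37
One optimal cutting: 5 + 1 + 1 + 1 + 1 → ¢37.

37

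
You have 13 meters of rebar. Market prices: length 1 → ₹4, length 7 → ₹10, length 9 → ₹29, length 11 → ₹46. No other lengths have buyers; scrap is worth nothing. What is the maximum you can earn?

54

Consider every possible first cut. r[k] is the best of p[i]+r[k−i] over all sellable i≤k.
r[1] = 4
r[2] = 8  (first piece 1, then r[1]=4)
r[3] = 12  (first piece 1, then r[2]=8)
r[4] = 16  (first piece 1, then r[3]=12)
r[5] = 20  (first piece 1, then r[4]=16)
r[6] = 24  (first piece 1, then r[5]=20)
r[7] = max(4+24, 10+0) = 28
r[8] = max(4+28, 10+4) = 32
r[9] = max(4+32, 10+8, 29+0) = 36
r[10] = max(4+36, 10+12, 29+4) = 40
r[11] = max(4+40, 10+16, 29+8, 46+0) = 46
r[12] = max(4+46, 10+20, 29+12, 46+4) = 50
r[13] = max(4+50, 10+24, 29+16, 46+8) = 54
One optimal cutting: 11 + 1 + 1 → ₹54.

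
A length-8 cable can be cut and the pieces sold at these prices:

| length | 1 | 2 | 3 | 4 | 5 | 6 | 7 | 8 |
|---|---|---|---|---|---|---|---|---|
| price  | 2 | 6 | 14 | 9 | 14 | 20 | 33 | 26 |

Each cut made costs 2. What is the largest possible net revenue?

33

Build v[k] bottom-up: v[k] = max over allowed piece i of (p[i] + v[k−i]) − 2 per cut.
v[1] = 2
v[2] = 6
v[3] = 14
v[4] = 14  (first piece 1, then v[3]=14)
v[5] = 18  (first piece 2, then v[3]=14)
v[6] = 26  (first piece 3, then v[3]=14)
v[7] = 33
v[8] = 33  (first piece 1, then v[7]=33)
One optimal plan: pieces 7 + 1 (1 cut) → 35 − 2 = 33.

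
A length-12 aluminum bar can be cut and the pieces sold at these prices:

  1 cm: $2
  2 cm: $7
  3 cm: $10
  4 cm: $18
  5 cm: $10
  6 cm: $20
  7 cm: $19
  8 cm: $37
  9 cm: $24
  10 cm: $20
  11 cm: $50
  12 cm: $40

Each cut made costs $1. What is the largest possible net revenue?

Let net[k] be the best obtainable value from length k. For each k, try every first piece i and keep the best of price[i] + net[k−i] minus the 1 cut fee when i<k.
net[1] = 2
net[2] = 7
net[3] = 10
net[4] = 18
net[5] = 19  (first piece 1, then net[4]=18)
net[6] = 24  (first piece 2, then net[4]=18)
net[7] = 27  (first piece 3, then net[4]=18)
net[8] = 37
net[9] = 38  (first piece 1, then net[8]=37)
net[10] = 43  (first piece 2, then net[8]=37)
net[11] = 50
net[12] = 54  (first piece 4, then net[8]=37)
One optimal plan: pieces 8 + 4 (1 cut) → $55 − $1 = $54.

54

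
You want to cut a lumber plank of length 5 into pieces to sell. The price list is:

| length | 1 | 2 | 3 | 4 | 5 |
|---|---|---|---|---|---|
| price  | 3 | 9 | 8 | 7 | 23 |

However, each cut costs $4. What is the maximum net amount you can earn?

23

Build net[k] bottom-up: net[k] = max over allowed piece i of (p[i] + net[k−i]) − 4 per cut.
net[1] = 3
net[2] = 9
net[3] = 8  (first piece 1, then net[2]=9)
net[4] = 14  (first piece 2, then net[2]=9)
net[5] = 23
Best is to make no cuts and sell whole for $23.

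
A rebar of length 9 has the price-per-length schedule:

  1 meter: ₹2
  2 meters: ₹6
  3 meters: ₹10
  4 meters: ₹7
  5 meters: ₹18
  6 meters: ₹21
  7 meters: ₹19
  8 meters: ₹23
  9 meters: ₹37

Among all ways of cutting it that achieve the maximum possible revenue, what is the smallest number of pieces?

Let r[k] be the best obtainable value from length k. For each k, try every first piece i and keep the best of price[i] + r[k−i].
r[1] = 2
r[2] = 6
r[3] = 10
r[4] = 12  (first piece 1, then r[3]=10)
r[5] = 18
r[6] = 21
r[7] = 24  (first piece 2, then r[5]=18)
r[8] = 28  (first piece 3, then r[5]=18)
r[9] = 37
Maximum revenue is ₹37.
Now minimize piece count subject to staying optimal: for each k, pieces[k] = 1 + min over i with p[i]+r[k−i]=r[k] of pieces[k−i].
pieces[6] = 1
pieces[7] = 2
pieces[8] = 2
pieces[9] = 1

1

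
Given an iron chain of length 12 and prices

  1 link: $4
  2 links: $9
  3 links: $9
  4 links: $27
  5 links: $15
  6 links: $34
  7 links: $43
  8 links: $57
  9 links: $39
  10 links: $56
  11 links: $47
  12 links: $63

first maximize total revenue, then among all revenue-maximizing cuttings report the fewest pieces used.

2

Consider every possible first cut. r[k] is the best of p[i]+r[k−i] over all sellable i≤k.
r[1] = 4
r[2] = max(4+4, 9+0) = 9
r[3] = max(4+9, 9+4, 9+0) = 13
r[4] = max(4+13, 9+9, 9+4, 27+0) = 27
r[5] = max(4+27, 9+13, 9+9, 27+4, 15+0) = 31
r[6] = max(4+31, 9+27, 9+13, 27+9, 15+4, 34+0) = 36
r[7] = max(4+36, 9+31, 9+27, …, 34+4, 43+0) = 43
r[8] = max(4+43, 9+36, 9+31, …, 43+4, 57+0) = 57
r[9] = max(4+57, 9+43, 9+36, …, 57+4, 39+0) = 61
r[10] = max(4+61, 9+57, 9+43, …, 39+4, 56+0) = 66
r[11] = max(4+66, 9+61, 9+57, …, 56+4, 47+0) = 70
r[12] = max(4+70, 9+66, 9+61, …, 47+4, 63+0) = 84
Maximum revenue is $84.
Now minimize piece count subject to staying optimal: for each k, pieces[k] = 1 + min over i with p[i]+r[k−i]=r[k] of pieces[k−i].
pieces[9] = 2
pieces[10] = 2
pieces[11] = 2
pieces[12] = 2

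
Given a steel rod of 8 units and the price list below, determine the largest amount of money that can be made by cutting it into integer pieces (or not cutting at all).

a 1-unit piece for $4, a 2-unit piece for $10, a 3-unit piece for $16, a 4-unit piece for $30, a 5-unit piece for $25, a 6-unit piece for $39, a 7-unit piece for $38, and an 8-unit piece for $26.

60

Consider every possible first cut. best[k] is the best of p[i]+best[k−i] over all sellable i≤k.
best[1] = 4
best[2] = 10
best[3] = 16
best[4] = 30
best[5] = 34  (first piece 1, then best[4]=30)
best[6] = 40  (first piece 2, then best[4]=30)
best[7] = 46  (first piece 3, then best[4]=30)
best[8] = 60  (first piece 4, then best[4]=30)
One optimal cutting: 4 + 4 → $30 + $30 = $60.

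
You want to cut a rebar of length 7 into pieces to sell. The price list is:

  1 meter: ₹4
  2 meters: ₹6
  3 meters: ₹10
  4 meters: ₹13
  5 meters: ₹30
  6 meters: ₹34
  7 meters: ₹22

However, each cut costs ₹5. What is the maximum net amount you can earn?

33

Build r[k] bottom-up: r[k] = max over allowed piece i of (p[i] + r[k−i]) − 5 per cut.
r[1] = 4
r[2] = 6
r[3] = 10
r[4] = 13
r[5] = 30
r[6] = 34
r[7] = 33  (first piece 1, then r[6]=34)
One optimal plan: pieces 6 + 1 (1 cut) → ₹38 − ₹5 = ₹33.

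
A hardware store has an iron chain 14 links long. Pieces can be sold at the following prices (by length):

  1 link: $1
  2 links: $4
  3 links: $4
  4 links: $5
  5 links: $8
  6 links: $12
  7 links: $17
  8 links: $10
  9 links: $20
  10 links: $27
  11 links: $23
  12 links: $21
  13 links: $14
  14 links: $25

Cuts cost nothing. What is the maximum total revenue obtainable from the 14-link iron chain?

35

Let r[k] be the best obtainable value from length k. For each k, try every first piece i and keep the best of price[i] + r[k−i].
r[1] = 1
r[2] = 4
r[3] = 5  (first piece 1, then r[2]=4)
r[4] = 8  (first piece 2, then r[2]=4)
r[5] = 9  (first piece 1, then r[4]=8)
r[6] = 12  (first piece 2, then r[4]=8)
r[7] = 17
r[8] = 18  (first piece 1, then r[7]=17)
r[9] = 21  (first piece 2, then r[7]=17)
r[10] = 27
r[11] = 28  (first piece 1, then r[10]=27)
r[12] = 31  (first piece 2, then r[10]=27)
r[13] = 32  (first piece 1, then r[12]=31)
r[14] = 35  (first piece 2, then r[12]=31)
One optimal cutting: 10 + 2 + 2 → $27 + $4 + $4 = $35.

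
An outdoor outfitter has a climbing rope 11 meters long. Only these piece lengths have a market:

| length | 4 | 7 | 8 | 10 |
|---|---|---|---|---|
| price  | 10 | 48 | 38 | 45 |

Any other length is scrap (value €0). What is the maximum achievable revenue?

Let r[k] be the best obtainable value from length k. For each k, try every first piece i and keep the best of price[i] + r[k−i].
r[1] = 0
r[2] = 0
r[3] = 0
r[4] = 10
r[5] = 10
r[6] = 10
r[7] = 48
r[8] = 48
r[9] = 48
r[10] = 48
r[11] = 58  (first piece 4, then r[7]=48)
One optimal cutting: 7 + 4 → €58.

58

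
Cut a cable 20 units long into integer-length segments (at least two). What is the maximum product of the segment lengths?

1458

Let f[k] be the best product for length k (with at least one cut). For each first piece i, the rest contributes max(k−i, f[k−i]).
f[2] = 1×max(1,0) = 1×1 = 1
f[3] = 1×max(2,1) = 1×2 = 2
f[4] = 2×max(2,1) = 2×2 = 4
f[5] = 2×max(3,2) = 2×3 = 6
f[6] = 3×max(3,2) = 3×3 = 9
f[7] = 2×max(5,6) = 2×6 = 12
f[8] = 2×max(6,9) = 2×9 = 18
f[9] = 3×max(6,9) = 3×9 = 27
f[10] = 2×max(8,18) = 2×18 = 36
f[11] = 2×max(9,27) = 2×27 = 54
f[12] = 3×max(9,27) = 3×27 = 81
f[13] = 2×max(11,54) = 2×54 = 108
f[14] = 2×max(12,81) = 2×81 = 162
f[15] = 3×max(12,81) = 3×81 = 243
f[16] = 2×max(14,162) = 2×162 = 324
f[17] = 2×max(15,243) = 2×243 = 486
f[18] = 3×max(15,243) = 3×243 = 729
f[19] = 2×max(17,486) = 2×486 = 972
f[20] = 2×max(18,729) = 2×729 = 1458
One optimal split: 3 + 3 + 3 + 3 + 3 + 3 + 2; product 3×3×3×3×3×3×2 = 1458.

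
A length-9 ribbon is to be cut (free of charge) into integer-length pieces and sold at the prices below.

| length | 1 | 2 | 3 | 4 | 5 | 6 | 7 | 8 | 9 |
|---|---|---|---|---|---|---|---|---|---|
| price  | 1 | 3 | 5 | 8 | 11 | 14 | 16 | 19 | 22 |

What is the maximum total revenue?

Let best[k] be the best obtainable value from length k. For each k, try every first piece i and keep the best of price[i] + best[k−i].
best[1] = 1
best[2] = max(1+1, 3+0) = 3
best[3] = max(1+3, 3+1, 5+0) = 5
best[4] = max(1+5, 3+3, 5+1, 8+0) = 8
best[5] = max(1+8, 3+5, 5+3, 8+1, 11+0) = 11
best[6] = max(1+11, 3+8, 5+5, 8+3, 11+1, 14+0) = 14
best[7] = max(1+14, 3+11, 5+8, …, 14+1, 16+0) = 16
best[8] = max(1+16, 3+14, 5+11, …, 16+1, 19+0) = 19
best[9] = max(1+19, 3+16, 5+14, …, 19+1, 22+0) = 22
Best is to sell the whole 9-inch piece uncut for ¢22.

22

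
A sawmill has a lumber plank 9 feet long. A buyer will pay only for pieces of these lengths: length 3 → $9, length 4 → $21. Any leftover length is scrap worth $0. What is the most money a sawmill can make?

42

Let best[k] be the best obtainable value from length k. For each k, try every first piece i and keep the best of price[i] + best[k−i].
best[1] = 0
best[2] = 0
best[3] = 9
best[4] = 21
best[5] = 21
best[6] = 21
best[7] = 30  (first piece 3, then best[4]=21)
best[8] = 42  (first piece 4, then best[4]=21)
best[9] = 42
One optimal cutting: pieces 4 + 4 with 1 foot of scrap → $42.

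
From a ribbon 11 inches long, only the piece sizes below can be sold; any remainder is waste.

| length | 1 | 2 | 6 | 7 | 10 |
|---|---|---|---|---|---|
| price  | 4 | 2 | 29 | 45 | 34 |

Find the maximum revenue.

61

Let best[k] be the best obtainable value from length k. For each k, try every first piece i and keep the best of price[i] + best[k−i].
best[1] = 4
best[2] = 8  (first piece 1, then best[1]=4)
best[3] = 12  (first piece 1, then best[2]=8)
best[4] = 16  (first piece 1, then best[3]=12)
best[5] = 20  (first piece 1, then best[4]=16)
best[6] = 29
best[7] = 45
best[8] = 49  (first piece 1, then best[7]=45)
best[9] = 53  (first piece 1, then best[8]=49)
best[10] = 57  (first piece 1, then best[9]=53)
best[11] = 61  (first piece 1, then best[10]=57)
One optimal cutting: 7 + 1 + 1 + 1 + 1 → ¢61.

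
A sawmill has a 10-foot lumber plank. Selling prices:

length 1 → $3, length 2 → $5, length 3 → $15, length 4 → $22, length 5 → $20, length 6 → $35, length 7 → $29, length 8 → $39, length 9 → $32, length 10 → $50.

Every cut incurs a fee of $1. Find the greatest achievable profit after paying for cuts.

56

Let v[k] be the best obtainable value from length k. For each k, try every first piece i and keep the best of price[i] + v[k−i] minus the 1 cut fee when i<k.
v[1] = 3
v[2] = max(3+3-1, 5+0) = 5
v[3] = max(3+5-1, 5+3-1, 15+0) = 15
v[4] = max(3+15-1, 5+5-1, 15+3-1, 22+0) = 22
v[5] = max(3+22-1, 5+15-1, 15+5-1, 22+3-1, 20+0) = 24
v[6] = max(3+24-1, 5+22-1, 15+15-1, 22+5-1, 20+3-1, 35+0) = 35
v[7] = max(3+35-1, 5+24-1, 15+22-1, …, 35+3-1, 29+0) = 37
v[8] = max(3+37-1, 5+35-1, 15+24-1, …, 29+3-1, 39+0) = 43
v[9] = max(3+43-1, 5+37-1, 15+35-1, …, 39+3-1, 32+0) = 49
v[10] = max(3+49-1, 5+43-1, 15+37-1, …, 32+3-1, 50+0) = 56
One optimal plan: pieces 6 + 4 (1 cut) → $57 − $1 = $56.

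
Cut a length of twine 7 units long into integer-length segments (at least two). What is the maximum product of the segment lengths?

Define g[k] = max over 1≤i<k of i · max(k−i, g[k−i]); the inner max lets the remainder stay uncut if that's better.
g[2] = 1*max(1,0) = 1*1 = 1
g[3] = 1*max(2,1) = 1*2 = 2
g[4] = 2*max(2,1) = 2*2 = 4
g[5] = 2*max(3,2) = 2*3 = 6
g[6] = 3*max(3,2) = 3*3 = 9
g[7] = 2*max(5,6) = 2*6 = 12
One optimal split: 3 + 2 + 2; product 3*2*2 = 12.

12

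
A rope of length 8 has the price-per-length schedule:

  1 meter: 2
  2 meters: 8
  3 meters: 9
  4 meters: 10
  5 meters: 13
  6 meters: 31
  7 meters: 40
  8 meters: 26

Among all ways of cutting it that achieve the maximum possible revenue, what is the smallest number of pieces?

Build r[k] bottom-up: r[k] = max over allowed piece i of (p[i] + r[k−i]).
r[1] = 2
r[2] = 8
r[3] = 10  (first piece 1, then r[2]=8)
r[4] = 16  (first piece 2, then r[2]=8)
r[5] = 18  (first piece 1, then r[4]=16)
r[6] = 31
r[7] = 40
r[8] = 42  (first piece 1, then r[7]=40)
Maximum revenue is 42.
Now minimize piece count subject to staying optimal: for each k, pieces[k] = 1 + min over i with p[i]+r[k−i]=r[k] of pieces[k−i].
pieces[5] = 3
pieces[6] = 1
pieces[7] = 1
pieces[8] = 2

2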